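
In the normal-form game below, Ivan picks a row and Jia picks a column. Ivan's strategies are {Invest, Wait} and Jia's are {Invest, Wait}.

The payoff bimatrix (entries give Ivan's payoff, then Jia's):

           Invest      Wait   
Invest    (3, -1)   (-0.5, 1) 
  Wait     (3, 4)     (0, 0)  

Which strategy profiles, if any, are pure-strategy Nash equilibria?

(Wait, Invest)

(Invest, Invest): Jia prefers Wait (1 > -1) — not an equilibrium.
(Invest, Wait): Ivan prefers Wait (0 > -0.5) — not an equilibrium.
(Wait, Invest): Ivan gets 3 ≥ 3 from Invest, and Jia gets 4 ≥ 0 from Wait — Nash equilibrium.
(Wait, Wait): Jia prefers Invest (4 > 0) — not an equilibrium.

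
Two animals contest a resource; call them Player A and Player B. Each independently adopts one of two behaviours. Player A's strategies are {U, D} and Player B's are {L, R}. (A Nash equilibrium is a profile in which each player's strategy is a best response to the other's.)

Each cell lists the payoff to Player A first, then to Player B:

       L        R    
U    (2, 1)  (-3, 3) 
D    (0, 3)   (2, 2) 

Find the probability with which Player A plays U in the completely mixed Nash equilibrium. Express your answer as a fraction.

1/3

Let r be the probability that Player A plays U. In a completely mixed equilibrium, Player B must be indifferent between L and R.
Player B's expected payoff from L is r + 3(1−r); from R it is 3r + 2(1−r).
Setting these equal: −2r + 3 = r + 2, so r = 1/3.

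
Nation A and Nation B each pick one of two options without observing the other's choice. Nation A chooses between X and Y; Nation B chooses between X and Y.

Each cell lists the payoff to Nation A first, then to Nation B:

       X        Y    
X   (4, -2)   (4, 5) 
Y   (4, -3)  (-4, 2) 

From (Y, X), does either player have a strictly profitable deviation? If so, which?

Nation B

Nation A at (Y, X) earns 4; deviating to X yields 4 — not better.
Nation B earns -3; deviating to Y yields 2 — a strict improvement.
Only Nation B has a strictly profitable deviation.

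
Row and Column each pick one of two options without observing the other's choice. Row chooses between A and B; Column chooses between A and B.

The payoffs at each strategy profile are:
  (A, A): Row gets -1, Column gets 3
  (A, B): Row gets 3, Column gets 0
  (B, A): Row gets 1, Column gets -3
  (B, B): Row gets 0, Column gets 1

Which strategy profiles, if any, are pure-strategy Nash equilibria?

none

(A, A): Row prefers B (1 > -1) — not an equilibrium.
(A, B): Column prefers A (3 > 0) — not an equilibrium.
(B, A): Column prefers B (1 > -3) — not an equilibrium.
(B, B): Row prefers A (3 > 0) — not an equilibrium.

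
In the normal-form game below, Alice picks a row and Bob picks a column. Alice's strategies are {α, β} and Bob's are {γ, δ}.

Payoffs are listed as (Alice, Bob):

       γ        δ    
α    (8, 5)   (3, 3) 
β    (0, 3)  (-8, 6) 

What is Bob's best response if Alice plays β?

Against β, Bob earns 3 from γ and 6 from δ.
So δ is the best response.

δ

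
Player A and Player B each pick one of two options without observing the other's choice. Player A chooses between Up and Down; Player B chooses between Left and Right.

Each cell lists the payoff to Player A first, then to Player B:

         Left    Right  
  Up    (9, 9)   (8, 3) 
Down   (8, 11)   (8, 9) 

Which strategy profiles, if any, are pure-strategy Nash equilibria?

(Up, Left): Player A gets 9 ≥ 8 from Down, and Player B gets 9 ≥ 3 from Right — Nash equilibrium.
(Up, Right): Player B prefers Left (9 > 3) — not an equilibrium.
(Down, Left): Player A prefers Up (9 > 8) — not an equilibrium.
(Down, Right): Player B prefers Left (11 > 9) — not an equilibrium.

(Up, Left)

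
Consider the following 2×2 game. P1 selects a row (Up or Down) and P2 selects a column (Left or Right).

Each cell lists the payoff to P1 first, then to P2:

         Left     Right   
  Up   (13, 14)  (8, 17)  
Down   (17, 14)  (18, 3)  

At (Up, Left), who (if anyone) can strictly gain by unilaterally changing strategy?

P1 at (Up, Left) earns 13; deviating to Down yields 17 — a strict improvement.
P2 earns 14; deviating to Right yields 17 — a strict improvement.
Both P1 and P2 have strictly profitable deviations.

Both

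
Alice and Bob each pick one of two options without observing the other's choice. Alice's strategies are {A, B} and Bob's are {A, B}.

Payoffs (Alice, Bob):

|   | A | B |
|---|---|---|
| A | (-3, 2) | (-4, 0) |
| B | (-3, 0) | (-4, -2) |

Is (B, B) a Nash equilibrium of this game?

No

At (B, B), Alice earns -4; switching to A would give -4, so Alice has no profitable deviation.
Bob earns -2; switching to A would give 0, so Bob would deviate.
Since at least one player can profitably deviate, this is not a Nash equilibrium.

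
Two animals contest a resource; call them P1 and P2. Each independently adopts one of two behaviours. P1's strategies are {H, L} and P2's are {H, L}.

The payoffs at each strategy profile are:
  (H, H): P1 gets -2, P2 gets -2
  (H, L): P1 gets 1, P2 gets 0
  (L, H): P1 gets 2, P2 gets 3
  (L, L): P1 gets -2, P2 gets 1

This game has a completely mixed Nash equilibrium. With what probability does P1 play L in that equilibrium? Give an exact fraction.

Let p be the probability that P1 plays H. In a completely mixed equilibrium, P2 must be indifferent between H and L.
P2's expected payoff from H is −2p + 3(1−p); from L it is (1−p).
Setting these equal: −5p + 3 = −p + 1, so p = 1/2.
Therefore P1 plays L with probability 1 − 1/2 = 1/2.

1/2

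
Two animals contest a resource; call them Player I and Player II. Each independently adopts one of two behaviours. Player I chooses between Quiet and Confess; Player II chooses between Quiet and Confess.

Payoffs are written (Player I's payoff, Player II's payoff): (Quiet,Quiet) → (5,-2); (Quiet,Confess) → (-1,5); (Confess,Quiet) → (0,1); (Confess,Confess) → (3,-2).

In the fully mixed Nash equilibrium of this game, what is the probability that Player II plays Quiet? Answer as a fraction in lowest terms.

4/9

Let q be the probability that Player II plays Quiet. In a completely mixed equilibrium, Player I must be indifferent between Quiet and Confess.
Player I's expected payoff from Quiet is 5q − (1−q); from Confess it is 3(1−q).
Setting these equal: 6q − 1 = −3q + 3, so q = 4/9.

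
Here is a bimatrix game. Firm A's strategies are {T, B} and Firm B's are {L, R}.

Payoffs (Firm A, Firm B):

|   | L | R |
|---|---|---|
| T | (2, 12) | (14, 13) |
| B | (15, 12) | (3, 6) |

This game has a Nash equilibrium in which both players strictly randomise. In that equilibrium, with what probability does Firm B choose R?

Let y be the probability that Firm B plays L. In a completely mixed equilibrium, Firm A must be indifferent between T and B.
Firm A's expected payoff from T is 2y + 14(1−y); from B it is 15y + 3(1−y).
Setting these equal: −12y + 14 = 12y + 3, so y = 11/24.
Therefore Firm B plays R with probability 1 − 11/24 = 13/24.

13/24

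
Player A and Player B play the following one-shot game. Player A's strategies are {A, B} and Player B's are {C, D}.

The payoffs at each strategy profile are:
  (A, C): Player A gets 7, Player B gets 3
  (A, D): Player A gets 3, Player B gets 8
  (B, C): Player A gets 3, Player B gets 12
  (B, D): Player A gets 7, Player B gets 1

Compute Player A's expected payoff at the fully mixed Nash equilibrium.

First find q, the probability Player B plays C, from Player A's indifference between A and B: 7q + 3(1−q) = 3q + 7(1−q), giving q = 1/2.
Since Player A is indifferent in equilibrium, Player A's expected payoff equals the payoff from either row against (1/2, 1/2). Using A: 7(1/2) + 3(1/2) = 5.

5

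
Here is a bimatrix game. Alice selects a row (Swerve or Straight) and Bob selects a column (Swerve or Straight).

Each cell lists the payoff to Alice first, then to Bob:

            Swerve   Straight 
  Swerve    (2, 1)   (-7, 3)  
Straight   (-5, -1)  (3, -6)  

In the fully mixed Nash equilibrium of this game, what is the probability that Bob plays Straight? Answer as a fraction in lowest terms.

Let q be the probability that Bob plays Swerve. In a completely mixed equilibrium, Alice must be indifferent between Swerve and Straight.
Alice's expected payoff from Swerve is 2q − 7(1−q); from Straight it is −5q + 3(1−q).
Setting these equal: 9q − 7 = −8q + 3, so q = 10/17.
Therefore Bob plays Straight with probability 1 − 10/17 = 7/17.

7/17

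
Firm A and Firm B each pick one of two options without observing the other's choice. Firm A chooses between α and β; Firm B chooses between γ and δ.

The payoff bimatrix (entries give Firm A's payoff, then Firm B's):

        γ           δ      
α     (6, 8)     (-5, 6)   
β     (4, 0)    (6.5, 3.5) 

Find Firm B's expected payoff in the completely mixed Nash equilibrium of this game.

56/11

First find p, the probability Firm A plays α, from Firm B's indifference between γ and δ: 8p = 6p + 3.5(1−p), giving p = 7/11.
Since Firm B is indifferent in equilibrium, Firm B's expected payoff equals the payoff from either column against (7/11, 4/11). Using γ: 8(7/11) = 56/11.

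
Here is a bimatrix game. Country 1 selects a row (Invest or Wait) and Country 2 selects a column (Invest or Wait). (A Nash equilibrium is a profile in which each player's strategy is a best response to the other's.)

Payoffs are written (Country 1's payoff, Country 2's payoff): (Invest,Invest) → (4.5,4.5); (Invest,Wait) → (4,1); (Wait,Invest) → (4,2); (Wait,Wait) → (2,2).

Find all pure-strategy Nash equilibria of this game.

(Invest, Invest)

(Invest, Invest): Country 1 gets 4.5 ≥ 4 from Wait, and Country 2 gets 4.5 ≥ 1 from Wait — Nash equilibrium.
(Invest, Wait): Country 2 prefers Invest (4.5 > 1) — not an equilibrium.
(Wait, Invest): Country 1 prefers Invest (4.5 > 4) — not an equilibrium.
(Wait, Wait): Country 1 prefers Invest (4 > 2) — not an equilibrium.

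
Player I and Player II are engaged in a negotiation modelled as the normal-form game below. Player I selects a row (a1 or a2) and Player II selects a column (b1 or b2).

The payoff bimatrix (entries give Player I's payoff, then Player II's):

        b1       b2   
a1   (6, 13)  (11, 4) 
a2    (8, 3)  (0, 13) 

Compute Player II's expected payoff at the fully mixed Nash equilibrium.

First find p, the probability Player I plays a1, from Player II's indifference between b1 and b2: 13p + 3(1−p) = 4p + 13(1−p), giving p = 10/19.
Since Player II is indifferent in equilibrium, Player II's expected payoff equals the payoff from either column against (10/19, 9/19). Using b1: 13(10/19) + 3(9/19) = 157/19.

157/19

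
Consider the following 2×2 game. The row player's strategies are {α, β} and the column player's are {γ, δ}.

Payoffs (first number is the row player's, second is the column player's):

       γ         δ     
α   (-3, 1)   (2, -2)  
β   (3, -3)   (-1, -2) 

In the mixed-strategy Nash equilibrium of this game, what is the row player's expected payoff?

1/3

First find y, the probability the column player plays γ, from the row player's indifference between α and β: −3y + 2(1−y) = 3y − (1−y), giving y = 1/3.
Since the row player is indifferent in equilibrium, the row player's expected payoff equals the payoff from either row against (1/3, 2/3). Using α: −3(1/3) + 2(2/3) = 1/3.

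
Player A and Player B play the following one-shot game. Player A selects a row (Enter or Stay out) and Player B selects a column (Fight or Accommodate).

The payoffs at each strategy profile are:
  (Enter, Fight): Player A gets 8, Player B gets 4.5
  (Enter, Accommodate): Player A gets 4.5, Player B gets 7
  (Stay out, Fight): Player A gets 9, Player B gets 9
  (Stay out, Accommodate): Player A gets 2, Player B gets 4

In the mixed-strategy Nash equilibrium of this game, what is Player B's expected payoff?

First find p, the probability Player A plays Enter, from Player B's indifference between Fight and Accommodate: 4.5p + 9(1−p) = 7p + 4(1−p), giving p = 2/3.
Since Player B is indifferent in equilibrium, Player B's expected payoff equals the payoff from either column against (2/3, 1/3). Using Fight: 4.5(2/3) + 9(1/3) = 6.

6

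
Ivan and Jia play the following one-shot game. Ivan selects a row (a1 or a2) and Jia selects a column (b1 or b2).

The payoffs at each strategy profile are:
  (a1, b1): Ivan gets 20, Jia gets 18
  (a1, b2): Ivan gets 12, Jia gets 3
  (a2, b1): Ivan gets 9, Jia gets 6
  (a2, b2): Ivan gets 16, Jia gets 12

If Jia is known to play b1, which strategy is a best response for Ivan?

Against b1, Ivan earns 20 from a1 and 9 from a2.
So a1 is the best response.

a1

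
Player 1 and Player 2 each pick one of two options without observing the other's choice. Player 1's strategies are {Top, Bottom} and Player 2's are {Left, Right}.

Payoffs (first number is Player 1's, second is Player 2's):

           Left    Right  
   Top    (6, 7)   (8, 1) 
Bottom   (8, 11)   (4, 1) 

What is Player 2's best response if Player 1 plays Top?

Left

Against Top, Player 2 earns 7 from Left and 1 from Right.
So Left is the best response.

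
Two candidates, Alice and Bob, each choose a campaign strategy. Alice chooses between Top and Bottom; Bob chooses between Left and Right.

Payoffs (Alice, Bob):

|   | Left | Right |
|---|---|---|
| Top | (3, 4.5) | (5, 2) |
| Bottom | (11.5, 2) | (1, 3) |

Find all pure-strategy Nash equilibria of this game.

none

(Top, Left): Alice prefers Bottom (11.5 > 3) — not an equilibrium.
(Top, Right): Bob prefers Left (4.5 > 2) — not an equilibrium.
(Bottom, Left): Bob prefers Right (3 > 2) — not an equilibrium.
(Bottom, Right): Alice prefers Top (5 > 1) — not an equilibrium.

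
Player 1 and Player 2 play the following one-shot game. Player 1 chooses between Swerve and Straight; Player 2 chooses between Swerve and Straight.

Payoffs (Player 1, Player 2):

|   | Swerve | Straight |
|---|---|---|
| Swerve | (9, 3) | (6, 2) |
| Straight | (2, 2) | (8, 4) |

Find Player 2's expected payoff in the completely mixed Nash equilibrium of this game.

8/3

First find x, the probability Player 1 plays Swerve, from Player 2's indifference between Swerve and Straight: 3x + 2(1−x) = 2x + 4(1−x), giving x = 2/3.
Since Player 2 is indifferent in equilibrium, Player 2's expected payoff equals the payoff from either column against (2/3, 1/3). Using Swerve: 3(2/3) + 2(1/3) = 8/3.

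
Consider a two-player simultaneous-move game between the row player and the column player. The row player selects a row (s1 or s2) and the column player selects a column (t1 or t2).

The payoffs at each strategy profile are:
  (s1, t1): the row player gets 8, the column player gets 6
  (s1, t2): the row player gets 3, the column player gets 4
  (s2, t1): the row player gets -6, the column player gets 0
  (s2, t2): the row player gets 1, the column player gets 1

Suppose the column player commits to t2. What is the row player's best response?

Against t2, the row player earns 3 from s1 and 1 from s2.
So s1 is the best response.

s1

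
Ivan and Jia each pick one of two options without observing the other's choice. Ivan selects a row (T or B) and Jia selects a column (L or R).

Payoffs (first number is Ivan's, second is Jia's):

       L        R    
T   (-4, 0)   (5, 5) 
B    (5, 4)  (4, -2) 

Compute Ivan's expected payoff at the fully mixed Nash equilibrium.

41/10

First find y, the probability Jia plays L, from Ivan's indifference between T and B: −4y + 5(1−y) = 5y + 4(1−y), giving y = 1/10.
Since Ivan is indifferent in equilibrium, Ivan's expected payoff equals the payoff from either row against (1/10, 9/10). Using T: −4(1/10) + 5(9/10) = 41/10.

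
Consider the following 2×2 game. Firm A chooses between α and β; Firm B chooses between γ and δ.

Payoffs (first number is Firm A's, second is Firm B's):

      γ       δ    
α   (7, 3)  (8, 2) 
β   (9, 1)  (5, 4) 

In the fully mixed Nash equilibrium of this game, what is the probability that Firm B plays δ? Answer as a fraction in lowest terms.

2/5

Let y be the probability that Firm B plays γ. In a completely mixed equilibrium, Firm A must be indifferent between α and β.
Firm A's expected payoff from α is 7y + 8(1−y); from β it is 9y + 5(1−y).
Setting these equal: −y + 8 = 4y + 5, so y = 3/5.
Therefore Firm B plays δ with probability 1 − 3/5 = 2/5.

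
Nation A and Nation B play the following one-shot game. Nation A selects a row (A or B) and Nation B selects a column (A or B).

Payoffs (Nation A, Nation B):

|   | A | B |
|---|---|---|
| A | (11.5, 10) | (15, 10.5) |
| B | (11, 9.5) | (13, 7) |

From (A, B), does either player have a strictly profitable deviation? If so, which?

Neither

Nation A at (A, B) earns 15; deviating to B yields 13 — not better.
Nation B earns 10.5; deviating to A yields 10 — not better.
Neither player can strictly improve; the profile is a Nash equilibrium.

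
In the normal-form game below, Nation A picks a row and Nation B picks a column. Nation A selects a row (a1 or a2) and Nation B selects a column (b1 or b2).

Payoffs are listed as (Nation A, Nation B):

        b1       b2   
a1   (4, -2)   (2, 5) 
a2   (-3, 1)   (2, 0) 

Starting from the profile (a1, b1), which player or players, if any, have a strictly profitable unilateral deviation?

Nation A at (a1, b1) earns 4; deviating to a2 yields -3 — not better.
Nation B earns -2; deviating to b2 yields 5 — a strict improvement.
Only Nation B has a strictly profitable deviation.

Nation B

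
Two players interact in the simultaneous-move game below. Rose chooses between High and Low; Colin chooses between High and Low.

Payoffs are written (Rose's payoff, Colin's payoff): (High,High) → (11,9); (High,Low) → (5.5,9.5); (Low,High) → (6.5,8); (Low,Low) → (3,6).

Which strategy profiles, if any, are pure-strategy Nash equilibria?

(High, High): Colin prefers Low (9.5 > 9) — not an equilibrium.
(High, Low): Rose gets 5.5 ≥ 3 from Low, and Colin gets 9.5 ≥ 9 from High — Nash equilibrium.
(Low, High): Rose prefers High (11 > 6.5) — not an equilibrium.
(Low, Low): Rose prefers High (5.5 > 3); Colin prefers High (8 > 6) — not an equilibrium.

(High, Low)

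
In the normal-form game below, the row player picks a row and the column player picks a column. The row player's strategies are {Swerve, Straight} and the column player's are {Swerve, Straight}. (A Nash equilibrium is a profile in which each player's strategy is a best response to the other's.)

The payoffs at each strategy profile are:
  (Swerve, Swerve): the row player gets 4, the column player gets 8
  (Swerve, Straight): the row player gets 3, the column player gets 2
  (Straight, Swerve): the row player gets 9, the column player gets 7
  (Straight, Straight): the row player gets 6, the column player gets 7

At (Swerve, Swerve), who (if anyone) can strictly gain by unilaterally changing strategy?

The row player

The row player at (Swerve, Swerve) earns 4; deviating to Straight yields 9 — a strict improvement.
The column player earns 8; deviating to Straight yields 2 — not better.
Only the row player has a strictly profitable deviation.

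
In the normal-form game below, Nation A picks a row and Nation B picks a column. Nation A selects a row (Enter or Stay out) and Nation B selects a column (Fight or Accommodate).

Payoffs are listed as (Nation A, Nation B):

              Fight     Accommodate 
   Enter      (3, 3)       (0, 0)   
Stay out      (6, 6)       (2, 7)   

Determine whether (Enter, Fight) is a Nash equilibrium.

At (Enter, Fight), Nation A earns 3; switching to Stay out would give 6, so Nation A would deviate.
Nation B earns 3; switching to Accommodate would give 0, so Nation B has no profitable deviation.
Since at least one player can profitably deviate, this is not a Nash equilibrium.

No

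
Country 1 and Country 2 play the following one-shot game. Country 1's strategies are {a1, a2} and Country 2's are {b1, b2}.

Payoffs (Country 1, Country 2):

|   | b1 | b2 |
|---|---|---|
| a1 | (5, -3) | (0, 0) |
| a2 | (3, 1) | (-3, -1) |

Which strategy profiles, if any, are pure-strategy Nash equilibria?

(a1, b1): Country 2 prefers b2 (0 > -3) — not an equilibrium.
(a1, b2): Country 1 gets 0 ≥ -3 from a2, and Country 2 gets 0 ≥ -3 from b1 — Nash equilibrium.
(a2, b1): Country 1 prefers a1 (5 > 3) — not an equilibrium.
(a2, b2): Country 1 prefers a1 (0 > -3); Country 2 prefers b1 (1 > -1) — not an equilibrium.

(a1, b2)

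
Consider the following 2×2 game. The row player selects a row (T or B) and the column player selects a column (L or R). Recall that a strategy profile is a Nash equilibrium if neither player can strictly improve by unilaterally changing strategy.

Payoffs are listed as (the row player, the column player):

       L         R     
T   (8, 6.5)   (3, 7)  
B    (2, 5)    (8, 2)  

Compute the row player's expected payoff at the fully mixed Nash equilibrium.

First find y, the probability the column player plays L, from the row player's indifference between T and B: 8y + 3(1−y) = 2y + 8(1−y), giving y = 5/11.
Since the row player is indifferent in equilibrium, the row player's expected payoff equals the payoff from either row against (5/11, 6/11). Using T: 8(5/11) + 3(6/11) = 58/11.

58/11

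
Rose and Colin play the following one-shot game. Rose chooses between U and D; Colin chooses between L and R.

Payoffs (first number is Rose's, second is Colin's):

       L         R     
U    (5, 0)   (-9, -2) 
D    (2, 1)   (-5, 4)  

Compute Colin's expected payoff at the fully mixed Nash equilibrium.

First find p, the probability Rose plays U, from Colin's indifference between L and R: (1−p) = −2p + 4(1−p), giving p = 3/5.
Since Colin is indifferent in equilibrium, Colin's expected payoff equals the payoff from either column against (3/5, 2/5). Using L: (2/5) = 2/5.

2/5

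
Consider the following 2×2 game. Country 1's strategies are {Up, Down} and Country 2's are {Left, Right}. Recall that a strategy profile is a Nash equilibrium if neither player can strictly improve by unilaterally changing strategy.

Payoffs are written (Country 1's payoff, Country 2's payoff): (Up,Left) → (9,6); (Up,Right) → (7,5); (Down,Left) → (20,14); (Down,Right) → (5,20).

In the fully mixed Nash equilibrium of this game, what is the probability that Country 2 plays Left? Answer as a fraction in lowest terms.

2/13

Let c be the probability that Country 2 plays Left. In a completely mixed equilibrium, Country 1 must be indifferent between Up and Down.
Country 1's expected payoff from Up is 9c + 7(1−c); from Down it is 20c + 5(1−c).
Setting these equal: 2c + 7 = 15c + 5, so c = 2/13.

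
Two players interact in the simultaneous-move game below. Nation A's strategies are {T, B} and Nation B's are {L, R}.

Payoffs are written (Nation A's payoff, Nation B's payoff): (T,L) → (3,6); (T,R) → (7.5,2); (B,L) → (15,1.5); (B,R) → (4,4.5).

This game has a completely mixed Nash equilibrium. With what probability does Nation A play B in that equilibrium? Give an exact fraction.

Let x be the probability that Nation A plays T. In a completely mixed equilibrium, Nation B must be indifferent between L and R.
Nation B's expected payoff from L is 6x + 1.5(1−x); from R it is 2x + 4.5(1−x).
Setting these equal: 4.5x + 1.5 = −2.5x + 4.5, so x = 3/7.
Therefore Nation A plays B with probability 1 − 3/7 = 4/7.

4/7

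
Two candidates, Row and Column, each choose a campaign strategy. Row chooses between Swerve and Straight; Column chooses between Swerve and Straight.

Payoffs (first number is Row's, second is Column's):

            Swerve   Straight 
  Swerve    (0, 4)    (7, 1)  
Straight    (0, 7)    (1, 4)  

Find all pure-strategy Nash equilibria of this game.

(Swerve, Swerve) and (Straight, Swerve)

(Swerve, Swerve): Row gets 0 ≥ 0 from Straight, and Column gets 4 ≥ 1 from Straight — Nash equilibrium.
(Swerve, Straight): Column prefers Swerve (4 > 1) — not an equilibrium.
(Straight, Swerve): Row gets 0 ≥ 0 from Swerve, and Column gets 7 ≥ 4 from Straight — Nash equilibrium.
(Straight, Straight): Row prefers Swerve (7 > 1); Column prefers Swerve (7 > 4) — not an equilibrium.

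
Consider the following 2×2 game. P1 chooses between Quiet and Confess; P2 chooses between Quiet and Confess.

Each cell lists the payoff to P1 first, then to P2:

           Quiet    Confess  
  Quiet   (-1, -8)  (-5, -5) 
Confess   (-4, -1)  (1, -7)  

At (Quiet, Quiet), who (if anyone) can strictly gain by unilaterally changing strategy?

P2

P1 at (Quiet, Quiet) earns -1; deviating to Confess yields -4 — not better.
P2 earns -8; deviating to Confess yields -5 — a strict improvement.
Only P2 has a strictly profitable deviation.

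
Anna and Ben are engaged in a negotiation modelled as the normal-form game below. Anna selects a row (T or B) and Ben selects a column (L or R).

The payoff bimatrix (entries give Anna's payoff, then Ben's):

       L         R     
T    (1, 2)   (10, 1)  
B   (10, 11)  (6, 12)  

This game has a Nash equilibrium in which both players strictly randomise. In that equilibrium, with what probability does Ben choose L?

Let y be the probability that Ben plays L. In a completely mixed equilibrium, Anna must be indifferent between T and B.
Anna's expected payoff from T is y + 10(1−y); from B it is 10y + 6(1−y).
Setting these equal: −9y + 10 = 4y + 6, so y = 4/13.

4/13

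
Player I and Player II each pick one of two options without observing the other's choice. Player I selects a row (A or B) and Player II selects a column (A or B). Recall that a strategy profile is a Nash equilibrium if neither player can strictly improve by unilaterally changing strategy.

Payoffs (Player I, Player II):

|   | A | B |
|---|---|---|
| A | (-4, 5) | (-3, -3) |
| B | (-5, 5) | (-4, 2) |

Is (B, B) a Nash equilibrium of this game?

At (B, B), Player I earns -4; switching to A would give -3, so Player I would deviate.
Player II earns 2; switching to A would give 5, so Player II would deviate.
Since at least one player can profitably deviate, this is not a Nash equilibrium.

No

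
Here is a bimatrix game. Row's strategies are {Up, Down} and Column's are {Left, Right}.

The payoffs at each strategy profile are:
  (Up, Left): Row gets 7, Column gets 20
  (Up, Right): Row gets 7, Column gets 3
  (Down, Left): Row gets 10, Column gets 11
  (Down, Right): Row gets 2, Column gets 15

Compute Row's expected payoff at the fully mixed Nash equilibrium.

First find y, the probability Column plays Left, from Row's indifference between Up and Down: 7y + 7(1−y) = 10y + 2(1−y), giving y = 5/8.
Since Row is indifferent in equilibrium, Row's expected payoff equals the payoff from either row against (5/8, 3/8). Using Up: 7(5/8) + 7(3/8) = 7.

7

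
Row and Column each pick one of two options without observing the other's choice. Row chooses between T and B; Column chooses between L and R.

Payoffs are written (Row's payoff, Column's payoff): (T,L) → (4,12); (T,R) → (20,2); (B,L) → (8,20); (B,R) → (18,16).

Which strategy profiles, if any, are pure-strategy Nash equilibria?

(T, L): Row prefers B (8 > 4) — not an equilibrium.
(T, R): Column prefers L (12 > 2) — not an equilibrium.
(B, L): Row gets 8 ≥ 4 from T, and Column gets 20 ≥ 16 from R — Nash equilibrium.
(B, R): Row prefers T (20 > 18); Column prefers L (20 > 16) — not an equilibrium.

(B, L)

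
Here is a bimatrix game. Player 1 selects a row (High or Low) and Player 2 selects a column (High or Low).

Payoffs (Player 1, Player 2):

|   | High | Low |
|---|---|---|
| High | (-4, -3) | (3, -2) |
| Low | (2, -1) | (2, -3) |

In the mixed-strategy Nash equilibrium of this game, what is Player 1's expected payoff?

First find q, the probability Player 2 plays High, from Player 1's indifference between High and Low: −4q + 3(1−q) = 2q + 2(1−q), giving q = 1/7.
Since Player 1 is indifferent in equilibrium, Player 1's expected payoff equals the payoff from either row against (1/7, 6/7). Using High: −4(1/7) + 3(6/7) = 2.

2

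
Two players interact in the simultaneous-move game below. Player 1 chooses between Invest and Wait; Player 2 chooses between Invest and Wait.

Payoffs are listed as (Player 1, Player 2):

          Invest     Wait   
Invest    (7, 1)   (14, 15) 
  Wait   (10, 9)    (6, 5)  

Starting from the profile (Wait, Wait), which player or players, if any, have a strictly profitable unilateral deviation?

Player 1 at (Wait, Wait) earns 6; deviating to Invest yields 14 — a strict improvement.
Player 2 earns 5; deviating to Invest yields 9 — a strict improvement.
Both Player 1 and Player 2 have strictly profitable deviations.

Both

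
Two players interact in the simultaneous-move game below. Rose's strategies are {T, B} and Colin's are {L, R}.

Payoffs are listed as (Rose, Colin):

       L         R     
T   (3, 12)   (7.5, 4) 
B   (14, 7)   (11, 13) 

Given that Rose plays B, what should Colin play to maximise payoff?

R

Against B, Colin earns 7 from L and 13 from R.
So R is the best response.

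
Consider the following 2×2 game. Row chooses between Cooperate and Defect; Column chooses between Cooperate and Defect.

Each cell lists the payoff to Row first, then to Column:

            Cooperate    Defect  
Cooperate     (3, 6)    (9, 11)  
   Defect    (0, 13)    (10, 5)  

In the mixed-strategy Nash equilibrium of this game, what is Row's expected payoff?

15/2

First find y, the probability Column plays Cooperate, from Row's indifference between Cooperate and Defect: 3y + 9(1−y) = 10(1−y), giving y = 1/4.
Since Row is indifferent in equilibrium, Row's expected payoff equals the payoff from either row against (1/4, 3/4). Using Cooperate: 3(1/4) + 9(3/4) = 15/2.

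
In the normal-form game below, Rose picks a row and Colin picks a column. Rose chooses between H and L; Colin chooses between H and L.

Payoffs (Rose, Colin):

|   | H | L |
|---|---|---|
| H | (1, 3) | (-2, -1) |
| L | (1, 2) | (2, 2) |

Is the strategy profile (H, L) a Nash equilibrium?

No

At (H, L), Rose earns -2; switching to L would give 2, so Rose would deviate.
Colin earns -1; switching to H would give 3, so Colin would deviate.
Since at least one player can profitably deviate, this is not a Nash equilibrium.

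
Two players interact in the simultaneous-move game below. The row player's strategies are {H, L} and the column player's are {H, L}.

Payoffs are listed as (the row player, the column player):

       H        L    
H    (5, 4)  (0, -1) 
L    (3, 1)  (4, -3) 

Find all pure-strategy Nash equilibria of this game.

(H, H): the row player gets 5 ≥ 3 from L, and the column player gets 4 ≥ -1 from L — Nash equilibrium.
(H, L): the row player prefers L (4 > 0); the column player prefers H (4 > -1) — not an equilibrium.
(L, H): the row player prefers H (5 > 3) — not an equilibrium.
(L, L): the column player prefers H (1 > -3) — not an equilibrium.

(H, H)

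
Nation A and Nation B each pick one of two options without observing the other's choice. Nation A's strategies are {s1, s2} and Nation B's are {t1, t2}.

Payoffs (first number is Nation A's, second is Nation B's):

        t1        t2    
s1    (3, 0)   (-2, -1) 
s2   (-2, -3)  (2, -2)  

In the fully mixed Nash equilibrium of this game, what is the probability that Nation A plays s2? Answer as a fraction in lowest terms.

Let x be the probability that Nation A plays s1. In a completely mixed equilibrium, Nation B must be indifferent between t1 and t2.
Nation B's expected payoff from t1 is −3(1−x); from t2 it is −x − 2(1−x).
Setting these equal: 3x − 3 = x − 2, so x = 1/2.
Therefore Nation A plays s2 with probability 1 − 1/2 = 1/2.

1/2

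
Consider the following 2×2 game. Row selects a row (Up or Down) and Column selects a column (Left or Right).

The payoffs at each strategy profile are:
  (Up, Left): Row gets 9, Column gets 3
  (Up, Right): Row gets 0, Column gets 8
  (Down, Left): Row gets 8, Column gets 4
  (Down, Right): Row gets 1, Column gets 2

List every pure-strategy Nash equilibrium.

(Up, Left): Column prefers Right (8 > 3) — not an equilibrium.
(Up, Right): Row prefers Down (1 > 0) — not an equilibrium.
(Down, Left): Row prefers Up (9 > 8) — not an equilibrium.
(Down, Right): Column prefers Left (4 > 2) — not an equilibrium.

none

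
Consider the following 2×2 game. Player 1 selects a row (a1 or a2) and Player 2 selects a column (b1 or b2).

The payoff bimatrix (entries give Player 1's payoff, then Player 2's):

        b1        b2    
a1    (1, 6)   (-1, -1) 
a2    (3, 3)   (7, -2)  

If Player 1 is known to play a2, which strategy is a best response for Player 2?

b1

Against a2, Player 2 earns 3 from b1 and -2 from b2.
So b1 is the best response.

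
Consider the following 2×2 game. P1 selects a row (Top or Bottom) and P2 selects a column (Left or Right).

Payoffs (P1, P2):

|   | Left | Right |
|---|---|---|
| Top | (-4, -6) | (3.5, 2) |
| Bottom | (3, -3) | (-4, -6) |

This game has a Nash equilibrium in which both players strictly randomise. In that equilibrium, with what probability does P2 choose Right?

14/29

Let c be the probability that P2 plays Left. In a completely mixed equilibrium, P1 must be indifferent between Top and Bottom.
P1's expected payoff from Top is −4c + 3.5(1−c); from Bottom it is 3c − 4(1−c).
Setting these equal: −7.5c + 3.5 = 7c − 4, so c = 15/29.
Therefore P2 plays Right with probability 1 − 15/29 = 14/29.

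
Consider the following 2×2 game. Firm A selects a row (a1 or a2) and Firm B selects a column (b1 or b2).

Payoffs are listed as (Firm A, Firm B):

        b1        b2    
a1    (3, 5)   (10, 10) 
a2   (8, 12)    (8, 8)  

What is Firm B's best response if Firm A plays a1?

Against a1, Firm B earns 5 from b1 and 10 from b2.
So b2 is the best response.

b2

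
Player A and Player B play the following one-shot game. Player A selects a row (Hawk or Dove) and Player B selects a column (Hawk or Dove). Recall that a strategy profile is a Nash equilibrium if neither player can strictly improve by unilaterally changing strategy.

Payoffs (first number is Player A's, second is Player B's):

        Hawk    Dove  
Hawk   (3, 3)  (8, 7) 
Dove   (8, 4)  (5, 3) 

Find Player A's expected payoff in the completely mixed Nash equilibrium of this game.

49/8

First find y, the probability Player B plays Hawk, from Player A's indifference between Hawk and Dove: 3y + 8(1−y) = 8y + 5(1−y), giving y = 3/8.
Since Player A is indifferent in equilibrium, Player A's expected payoff equals the payoff from either row against (3/8, 5/8). Using Hawk: 3(3/8) + 8(5/8) = 49/8.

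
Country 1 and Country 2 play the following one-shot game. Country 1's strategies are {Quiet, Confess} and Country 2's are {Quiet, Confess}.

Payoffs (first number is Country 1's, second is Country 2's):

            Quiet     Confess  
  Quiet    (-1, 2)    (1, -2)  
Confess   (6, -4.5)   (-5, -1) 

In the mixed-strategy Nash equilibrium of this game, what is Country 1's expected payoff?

First find y, the probability Country 2 plays Quiet, from Country 1's indifference between Quiet and Confess: −y + (1−y) = 6y − 5(1−y), giving y = 6/13.
Since Country 1 is indifferent in equilibrium, Country 1's expected payoff equals the payoff from either row against (6/13, 7/13). Using Quiet: −(6/13) + (7/13) = 1/13.

1/13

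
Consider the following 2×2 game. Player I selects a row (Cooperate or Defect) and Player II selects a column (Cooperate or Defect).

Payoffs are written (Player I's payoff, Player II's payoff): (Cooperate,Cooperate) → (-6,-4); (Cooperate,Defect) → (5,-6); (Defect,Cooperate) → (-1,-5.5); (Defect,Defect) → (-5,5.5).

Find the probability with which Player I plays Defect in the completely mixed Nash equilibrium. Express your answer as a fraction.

2/13

Let p be the probability that Player I plays Cooperate. In a completely mixed equilibrium, Player II must be indifferent between Cooperate and Defect.
Player II's expected payoff from Cooperate is −4p − 5.5(1−p); from Defect it is −6p + 5.5(1−p).
Setting these equal: 1.5p − 5.5 = −11.5p + 5.5, so p = 11/13.
Therefore Player I plays Defect with probability 1 − 11/13 = 2/13.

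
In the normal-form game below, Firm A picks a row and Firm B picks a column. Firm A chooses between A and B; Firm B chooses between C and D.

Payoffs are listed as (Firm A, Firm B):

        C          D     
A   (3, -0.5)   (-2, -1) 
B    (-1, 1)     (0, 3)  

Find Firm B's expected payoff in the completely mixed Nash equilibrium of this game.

-1/5

First find x, the probability Firm A plays A, from Firm B's indifference between C and D: −0.5x + (1−x) = −x + 3(1−x), giving x = 4/5.
Since Firm B is indifferent in equilibrium, Firm B's expected payoff equals the payoff from either column against (4/5, 1/5). Using C: −0.5(4/5) + (1/5) = -1/5.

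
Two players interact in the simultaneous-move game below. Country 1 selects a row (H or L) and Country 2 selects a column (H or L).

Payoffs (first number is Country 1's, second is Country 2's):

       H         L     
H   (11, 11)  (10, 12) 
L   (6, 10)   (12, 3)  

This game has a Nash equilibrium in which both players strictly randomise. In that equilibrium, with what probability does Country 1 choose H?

7/8

Let r be the probability that Country 1 plays H. In a completely mixed equilibrium, Country 2 must be indifferent between H and L.
Country 2's expected payoff from H is 11r + 10(1−r); from L it is 12r + 3(1−r).
Setting these equal: r + 10 = 9r + 3, so r = 7/8.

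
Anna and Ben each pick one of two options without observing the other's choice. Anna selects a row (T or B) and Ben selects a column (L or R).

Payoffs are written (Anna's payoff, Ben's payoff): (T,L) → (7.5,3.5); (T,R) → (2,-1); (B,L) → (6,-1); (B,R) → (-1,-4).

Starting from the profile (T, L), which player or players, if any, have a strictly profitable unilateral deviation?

Anna at (T, L) earns 7.5; deviating to B yields 6 — not better.
Ben earns 3.5; deviating to R yields -1 — not better.
Neither player can strictly improve; the profile is a Nash equilibrium.

Neither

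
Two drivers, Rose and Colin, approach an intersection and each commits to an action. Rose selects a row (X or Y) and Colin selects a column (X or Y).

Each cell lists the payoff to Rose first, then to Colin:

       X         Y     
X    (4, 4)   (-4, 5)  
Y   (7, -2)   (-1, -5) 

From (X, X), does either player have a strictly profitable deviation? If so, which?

Both

Rose at (X, X) earns 4; deviating to Y yields 7 — a strict improvement.
Colin earns 4; deviating to Y yields 5 — a strict improvement.
Both Rose and Colin have strictly profitable deviations.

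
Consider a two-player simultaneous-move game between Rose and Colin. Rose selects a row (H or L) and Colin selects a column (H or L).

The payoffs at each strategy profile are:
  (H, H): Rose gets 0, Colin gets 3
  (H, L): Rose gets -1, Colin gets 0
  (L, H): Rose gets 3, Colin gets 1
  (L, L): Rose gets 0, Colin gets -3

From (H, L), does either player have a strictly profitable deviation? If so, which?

Both

Rose at (H, L) earns -1; deviating to L yields 0 — a strict improvement.
Colin earns 0; deviating to H yields 3 — a strict improvement.
Both Rose and Colin have strictly profitable deviations.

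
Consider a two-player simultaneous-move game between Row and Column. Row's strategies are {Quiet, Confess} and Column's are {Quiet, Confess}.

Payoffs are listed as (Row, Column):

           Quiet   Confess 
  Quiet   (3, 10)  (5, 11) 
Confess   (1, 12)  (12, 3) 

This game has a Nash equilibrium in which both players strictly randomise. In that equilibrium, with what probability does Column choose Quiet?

7/9

Let c be the probability that Column plays Quiet. In a completely mixed equilibrium, Row must be indifferent between Quiet and Confess.
Row's expected payoff from Quiet is 3c + 5(1−c); from Confess it is c + 12(1−c).
Setting these equal: −2c + 5 = −11c + 12, so c = 7/9.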